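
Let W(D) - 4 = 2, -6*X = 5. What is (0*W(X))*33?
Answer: 0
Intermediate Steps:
X = -5/6 (X = -1/6*5 = -5/6 ≈ -0.83333)
W(D) = 6 (W(D) = 4 + 2 = 6)
(0*W(X))*33 = (0*6)*33 = 0*33 = 0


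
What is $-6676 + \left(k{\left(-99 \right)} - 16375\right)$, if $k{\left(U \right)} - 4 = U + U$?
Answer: $-23245$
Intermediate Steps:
$k{\left(U \right)} = 4 + 2 U$ ($k{\left(U \right)} = 4 + \left(U + U\right) = 4 + 2 U$)
$-6676 + \left(k{\left(-99 \right)} - 16375\right) = -6676 + \left(\left(4 + 2 \left(-99\right)\right) - 16375\right) = -6676 + \left(\left(4 - 198\right) - 16375\right) = -6676 - 16569 = -23245$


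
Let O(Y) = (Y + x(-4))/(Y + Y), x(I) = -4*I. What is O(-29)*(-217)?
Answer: -2821/58 ≈ -48.638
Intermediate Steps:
O(Y) = (16 + Y)/(2*Y) (O(Y) = (Y - 4*(-4))/(Y + Y) = (Y + 16)/((2*Y)) = (16 + Y)*(1/(2*Y)) = (16 + Y)/(2*Y))
O(-29)*(-217) = ((½)*(16 - 29)/(-29))*(-217) = ((½)*(-1/29)*(-13))*(-217) = (13/58)*(-217) = -2821/58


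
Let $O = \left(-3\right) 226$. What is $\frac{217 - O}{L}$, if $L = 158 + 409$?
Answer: $\frac{895}{567} \approx 1.5785$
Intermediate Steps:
$O = -678$
$L = 567$
$\frac{217 - O}{L} = \frac{217 - -678}{567} = \left(217 + 678\right) \frac{1}{567} = 895 \cdot \frac{1}{567} = \frac{895}{567}$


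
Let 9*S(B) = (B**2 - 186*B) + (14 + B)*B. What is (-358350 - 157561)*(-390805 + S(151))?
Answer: 1804458052265/9 ≈ 2.0050e+11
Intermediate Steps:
S(B) = -62*B/3 + B**2/9 + B*(14 + B)/9 (S(B) = ((B**2 - 186*B) + (14 + B)*B)/9 = ((B**2 - 186*B) + B*(14 + B))/9 = (B**2 - 186*B + B*(14 + B))/9 = -62*B/3 + B**2/9 + B*(14 + B)/9)
(-358350 - 157561)*(-390805 + S(151)) = (-358350 - 157561)*(-390805 + (2/9)*151*(-86 + 151)) = -515911*(-390805 + (2/9)*151*65) = -515911*(-390805 + 19630/9) = -515911*(-3497615/9) = 1804458052265/9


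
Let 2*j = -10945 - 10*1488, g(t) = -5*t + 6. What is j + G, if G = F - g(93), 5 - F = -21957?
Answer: 19017/2 ≈ 9508.5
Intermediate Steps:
F = 21962 (F = 5 - 1*(-21957) = 5 + 21957 = 21962)
g(t) = 6 - 5*t
G = 22421 (G = 21962 - (6 - 5*93) = 21962 - (6 - 465) = 21962 - 1*(-459) = 21962 + 459 = 22421)
j = -25825/2 (j = (-10945 - 10*1488)/2 = (-10945 - 1*14880)/2 = (-10945 - 14880)/2 = (½)*(-25825) = -25825/2 ≈ -12913.)
j + G = -25825/2 + 22421 = 19017/2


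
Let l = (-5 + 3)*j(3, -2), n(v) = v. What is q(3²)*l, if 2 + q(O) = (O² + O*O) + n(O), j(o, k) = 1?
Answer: -338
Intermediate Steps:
q(O) = -2 + O + 2*O² (q(O) = -2 + ((O² + O*O) + O) = -2 + ((O² + O²) + O) = -2 + (2*O² + O) = -2 + (O + 2*O²) = -2 + O + 2*O²)
l = -2 (l = (-5 + 3)*1 = -2*1 = -2)
q(3²)*l = (-2 + 3² + 2*(3²)²)*(-2) = (-2 + 9 + 2*9²)*(-2) = (-2 + 9 + 2*81)*(-2) = (-2 + 9 + 162)*(-2) = 169*(-2) = -338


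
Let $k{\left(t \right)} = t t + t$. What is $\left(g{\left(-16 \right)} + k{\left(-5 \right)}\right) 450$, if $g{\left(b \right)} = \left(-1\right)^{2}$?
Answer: $9450$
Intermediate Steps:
$k{\left(t \right)} = t + t^{2}$ ($k{\left(t \right)} = t^{2} + t = t + t^{2}$)
$g{\left(b \right)} = 1$
$\left(g{\left(-16 \right)} + k{\left(-5 \right)}\right) 450 = \left(1 - 5 \left(1 - 5\right)\right) 450 = \left(1 - -20\right) 450 = \left(1 + 20\right) 450 = 21 \cdot 450 = 9450$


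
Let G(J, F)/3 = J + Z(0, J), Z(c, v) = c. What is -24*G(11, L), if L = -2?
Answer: -792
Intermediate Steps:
G(J, F) = 3*J (G(J, F) = 3*(J + 0) = 3*J)
-24*G(11, L) = -72*11 = -24*33 = -792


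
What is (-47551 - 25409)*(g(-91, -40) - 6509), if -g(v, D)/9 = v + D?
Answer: 388876800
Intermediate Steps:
g(v, D) = -9*D - 9*v (g(v, D) = -9*(v + D) = -9*(D + v) = -9*D - 9*v)
(-47551 - 25409)*(g(-91, -40) - 6509) = (-47551 - 25409)*((-9*(-40) - 9*(-91)) - 6509) = -72960*((360 + 819) - 6509) = -72960*(1179 - 6509) = -72960*(-5330) = 388876800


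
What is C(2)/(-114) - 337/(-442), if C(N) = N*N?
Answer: 18325/25194 ≈ 0.72736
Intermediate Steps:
C(N) = N**2
C(2)/(-114) - 337/(-442) = 2**2/(-114) - 337/(-442) = 4*(-1/114) - 337*(-1/442) = -2/57 + 337/442 = 18325/25194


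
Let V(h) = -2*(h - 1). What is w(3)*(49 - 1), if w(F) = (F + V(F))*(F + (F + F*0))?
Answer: -288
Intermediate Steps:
V(h) = 2 - 2*h (V(h) = -2*(-1 + h) = 2 - 2*h)
w(F) = 2*F*(2 - F) (w(F) = (F + (2 - 2*F))*(F + (F + F*0)) = (2 - F)*(F + (F + 0)) = (2 - F)*(F + F) = (2 - F)*(2*F) = 2*F*(2 - F))
w(3)*(49 - 1) = (2*3*(2 - 1*3))*(49 - 1) = (2*3*(2 - 3))*48 = (2*3*(-1))*48 = -6*48 = -288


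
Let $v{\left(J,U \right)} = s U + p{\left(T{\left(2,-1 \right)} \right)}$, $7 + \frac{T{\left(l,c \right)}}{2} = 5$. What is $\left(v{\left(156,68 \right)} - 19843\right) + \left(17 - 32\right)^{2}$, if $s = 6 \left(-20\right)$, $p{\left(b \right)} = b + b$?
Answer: $-27786$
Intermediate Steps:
$T{\left(l,c \right)} = -4$ ($T{\left(l,c \right)} = -14 + 2 \cdot 5 = -14 + 10 = -4$)
$p{\left(b \right)} = 2 b$
$s = -120$
$v{\left(J,U \right)} = -8 - 120 U$ ($v{\left(J,U \right)} = - 120 U + 2 \left(-4\right) = - 120 U - 8 = -8 - 120 U$)
$\left(v{\left(156,68 \right)} - 19843\right) + \left(17 - 32\right)^{2} = \left(\left(-8 - 8160\right) - 19843\right) + \left(17 - 32\right)^{2} = \left(\left(-8 - 8160\right) - 19843\right) + \left(-15\right)^{2} = \left(-8168 - 19843\right) + 225 = -28011 + 225 = -27786$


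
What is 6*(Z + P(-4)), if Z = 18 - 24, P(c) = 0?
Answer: -36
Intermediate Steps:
Z = -6
6*(Z + P(-4)) = 6*(-6 + 0) = 6*(-6) = -36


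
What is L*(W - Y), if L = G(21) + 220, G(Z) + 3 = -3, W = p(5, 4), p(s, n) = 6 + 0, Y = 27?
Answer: -4494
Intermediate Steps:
p(s, n) = 6
W = 6
G(Z) = -6 (G(Z) = -3 - 3 = -6)
L = 214 (L = -6 + 220 = 214)
L*(W - Y) = 214*(6 - 1*27) = 214*(6 - 27) = 214*(-21) = -4494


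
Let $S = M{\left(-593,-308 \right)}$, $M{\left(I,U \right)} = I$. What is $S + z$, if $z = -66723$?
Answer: $-67316$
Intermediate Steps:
$S = -593$
$S + z = -593 - 66723 = -67316$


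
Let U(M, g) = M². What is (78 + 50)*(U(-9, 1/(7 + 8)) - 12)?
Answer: 8832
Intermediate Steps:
(78 + 50)*(U(-9, 1/(7 + 8)) - 12) = (78 + 50)*((-9)² - 12) = 128*(81 - 12) = 128*69 = 8832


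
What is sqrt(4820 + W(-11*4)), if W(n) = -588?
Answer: 46*sqrt(2) ≈ 65.054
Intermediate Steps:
sqrt(4820 + W(-11*4)) = sqrt(4820 - 588) = sqrt(4232) = 46*sqrt(2)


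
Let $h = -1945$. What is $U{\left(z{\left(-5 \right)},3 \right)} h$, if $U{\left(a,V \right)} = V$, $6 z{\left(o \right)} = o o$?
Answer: $-5835$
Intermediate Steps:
$z{\left(o \right)} = \frac{o^{2}}{6}$ ($z{\left(o \right)} = \frac{o o}{6} = \frac{o^{2}}{6}$)
$U{\left(z{\left(-5 \right)},3 \right)} h = 3 \left(-1945\right) = -5835$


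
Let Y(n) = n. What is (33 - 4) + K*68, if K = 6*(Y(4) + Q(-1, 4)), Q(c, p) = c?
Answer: 1253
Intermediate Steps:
K = 18 (K = 6*(4 - 1) = 6*3 = 18)
(33 - 4) + K*68 = (33 - 4) + 18*68 = 29 + 1224 = 1253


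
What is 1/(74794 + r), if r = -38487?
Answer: 1/36307 ≈ 2.7543e-5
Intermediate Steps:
1/(74794 + r) = 1/(74794 - 38487) = 1/36307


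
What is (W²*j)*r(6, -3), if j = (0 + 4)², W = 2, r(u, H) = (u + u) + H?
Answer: 576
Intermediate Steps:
r(u, H) = H + 2*u (r(u, H) = 2*u + H = H + 2*u)
j = 16 (j = 4² = 16)
(W²*j)*r(6, -3) = (2²*16)*(-3 + 2*6) = (4*16)*(-3 + 12) = 64*9 = 576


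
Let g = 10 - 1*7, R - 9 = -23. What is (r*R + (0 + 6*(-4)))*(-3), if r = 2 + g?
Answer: 282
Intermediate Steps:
R = -14 (R = 9 - 23 = -14)
g = 3 (g = 10 - 7 = 3)
r = 5 (r = 2 + 3 = 5)
(r*R + (0 + 6*(-4)))*(-3) = (5*(-14) + (0 + 6*(-4)))*(-3) = (-70 + (0 - 24))*(-3) = (-70 - 24)*(-3) = -94*(-3) = 282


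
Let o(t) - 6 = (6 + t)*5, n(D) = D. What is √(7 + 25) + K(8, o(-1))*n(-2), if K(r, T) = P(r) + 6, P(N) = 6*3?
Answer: -48 + 4*√2 ≈ -42.343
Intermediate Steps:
P(N) = 18
o(t) = 36 + 5*t (o(t) = 6 + (6 + t)*5 = 6 + (30 + 5*t) = 36 + 5*t)
K(r, T) = 24 (K(r, T) = 18 + 6 = 24)
√(7 + 25) + K(8, o(-1))*n(-2) = √(7 + 25) + 24*(-2) = √32 - 48 = 4*√2 - 48 = -48 + 4*√2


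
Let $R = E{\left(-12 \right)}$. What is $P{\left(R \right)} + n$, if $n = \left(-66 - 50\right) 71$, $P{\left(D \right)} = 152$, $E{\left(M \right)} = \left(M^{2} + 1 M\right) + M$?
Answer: $-8084$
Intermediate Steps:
$E{\left(M \right)} = M^{2} + 2 M$ ($E{\left(M \right)} = \left(M^{2} + M\right) + M = \left(M + M^{2}\right) + M = M^{2} + 2 M$)
$R = 120$ ($R = - 12 \left(2 - 12\right) = \left(-12\right) \left(-10\right) = 120$)
$n = -8236$ ($n = \left(-116\right) 71 = -8236$)
$P{\left(R \right)} + n = 152 - 8236 = -8084$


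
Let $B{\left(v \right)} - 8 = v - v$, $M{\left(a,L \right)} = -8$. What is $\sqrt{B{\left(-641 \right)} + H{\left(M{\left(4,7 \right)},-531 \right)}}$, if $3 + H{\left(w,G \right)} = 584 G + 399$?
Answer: $10 i \sqrt{3097} \approx 556.51 i$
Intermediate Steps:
$H{\left(w,G \right)} = 396 + 584 G$ ($H{\left(w,G \right)} = -3 + \left(584 G + 399\right) = -3 + \left(399 + 584 G\right) = 396 + 584 G$)
$B{\left(v \right)} = 8$ ($B{\left(v \right)} = 8 + \left(v - v\right) = 8 + 0 = 8$)
$\sqrt{B{\left(-641 \right)} + H{\left(M{\left(4,7 \right)},-531 \right)}} = \sqrt{8 + \left(396 + 584 \left(-531\right)\right)} = \sqrt{8 + \left(396 - 310104\right)} = \sqrt{8 - 309708} = \sqrt{-309700} = 10 i \sqrt{3097}$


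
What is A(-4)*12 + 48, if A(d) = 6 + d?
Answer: 72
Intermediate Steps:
A(-4)*12 + 48 = (6 - 4)*12 + 48 = 2*12 + 48 = 24 + 48 = 72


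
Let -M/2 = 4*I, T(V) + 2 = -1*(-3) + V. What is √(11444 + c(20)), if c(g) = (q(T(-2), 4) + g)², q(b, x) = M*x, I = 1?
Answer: 2*√2897 ≈ 107.65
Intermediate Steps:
T(V) = 1 + V (T(V) = -2 + (-1*(-3) + V) = -2 + (3 + V) = 1 + V)
M = -8 ≈ -8.0000
q(b, x) = -8*x
c(g) = (-32 + g)² (c(g) = (-8*4 + g)² = (-32 + g)²)
√(11444 + c(20)) = √(11444 + (-32 + 20)²) = √(11444 + (-12)²) = √(11444 + 144) = √11588 = 2*√2897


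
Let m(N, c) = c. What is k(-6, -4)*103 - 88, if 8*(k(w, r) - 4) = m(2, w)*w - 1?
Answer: 6197/8 ≈ 774.63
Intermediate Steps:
k(w, r) = 31/8 + w²/8 (k(w, r) = 4 + (w*w - 1)/8 = 4 + (w² - 1)/8 = 4 + (-1 + w²)/8 = 4 + (-⅛ + w²/8) = 31/8 + w²/8)
k(-6, -4)*103 - 88 = (31/8 + (⅛)*(-6)²)*103 - 88 = (31/8 + (⅛)*36)*103 - 88 = (31/8 + 9/2)*103 - 88 = (67/8)*103 - 88 = 6901/8 - 88 = 6197/8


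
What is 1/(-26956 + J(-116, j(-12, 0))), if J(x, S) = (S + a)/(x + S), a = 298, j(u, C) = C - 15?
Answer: -131/3531519 ≈ -3.7095e-5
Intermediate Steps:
j(u, C) = -15 + C
J(x, S) = (298 + S)/(S + x) (J(x, S) = (S + 298)/(x + S) = (298 + S)/(S + x))
1/(-26956 + J(-116, j(-12, 0))) = 1/(-26956 + (298 + (-15 + 0))/((-15 + 0) - 116)) = 1/(-26956 + (298 - 15)/(-15 - 116)) = 1/(-26956 + 283/(-131)) = 1/(-26956 - 1/131*283) = 1/(-26956 - 283/131) = 1/(-3531519/131) = -131/3531519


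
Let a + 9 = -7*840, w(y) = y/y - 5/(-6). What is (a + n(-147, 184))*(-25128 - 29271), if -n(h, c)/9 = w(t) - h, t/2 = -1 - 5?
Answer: 786446343/2 ≈ 3.9322e+8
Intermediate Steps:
t = -12 (t = 2*(-1 - 5) = 2*(-6) = -12)
w(y) = 11/6 (w(y) = 1 - 5*(-⅙) = 1 + ⅚ = 11/6)
n(h, c) = -33/2 + 9*h (n(h, c) = -9*(11/6 - h) = -33/2 + 9*h)
a = -5889 (a = -9 - 7*840 = -9 - 5880 = -5889)
(a + n(-147, 184))*(-25128 - 29271) = (-5889 + (-33/2 + 9*(-147)))*(-25128 - 29271) = (-5889 + (-33/2 - 1323))*(-54399) = (-5889 - 2679/2)*(-54399) = -14457/2*(-54399) = 786446343/2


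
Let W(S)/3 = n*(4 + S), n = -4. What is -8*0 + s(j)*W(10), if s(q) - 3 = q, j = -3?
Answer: 0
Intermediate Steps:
s(q) = 3 + q
W(S) = -48 - 12*S (W(S) = 3*(-4*(4 + S)) = 3*(-16 - 4*S) = -48 - 12*S)
-8*0 + s(j)*W(10) = -8*0 + (3 - 3)*(-48 - 12*10) = 0 + 0*(-48 - 120) = 0 + 0*(-168) = 0 + 0 = 0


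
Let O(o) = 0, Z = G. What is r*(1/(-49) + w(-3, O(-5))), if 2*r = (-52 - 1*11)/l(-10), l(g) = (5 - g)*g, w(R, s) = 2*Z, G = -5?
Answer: -1473/700 ≈ -2.1043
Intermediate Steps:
Z = -5
w(R, s) = -10 (w(R, s) = 2*(-5) = -10)
l(g) = g*(5 - g)
r = 21/100 (r = ((-52 - 1*11)/((-10*(5 - 1*(-10)))))/2 = ((-52 - 11)/((-10*(5 + 10))))/2 = (-63/((-10*15)))/2 = (-63/(-150))/2 = (-63*(-1/150))/2 = (1/2)*(21/50) = 21/100 ≈ 0.21000)
r*(1/(-49) + w(-3, O(-5))) = 21*(1/(-49) - 10)/100 = 21*(-1/49 - 10)/100 = (21/100)*(-491/49) = -1473/700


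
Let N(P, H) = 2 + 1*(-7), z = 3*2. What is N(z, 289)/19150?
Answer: -1/3830 ≈ -0.00026110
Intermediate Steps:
z = 6
N(P, H) = -5 (N(P, H) = 2 - 7 = -5)
N(z, 289)/19150 = -5/19150 = -5*1/19150 = -1/3830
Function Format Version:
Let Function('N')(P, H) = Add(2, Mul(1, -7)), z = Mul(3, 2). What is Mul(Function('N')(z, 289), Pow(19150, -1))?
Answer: Rational(-1, 3830) ≈ -0.00026110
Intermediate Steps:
z = 6
Function('N')(P, H) = -5 (Function('N')(P, H) = Add(2, -7) = -5)
Mul(Function('N')(z, 289), Pow(19150, -1)) = Mul(-5, Pow(19150, -1)) = Mul(-5, Rational(1, 19150)) = Rational(-1, 3830)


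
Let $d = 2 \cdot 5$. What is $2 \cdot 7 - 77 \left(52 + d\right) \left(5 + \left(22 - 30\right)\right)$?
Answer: $14336$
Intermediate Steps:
$d = 10$
$2 \cdot 7 - 77 \left(52 + d\right) \left(5 + \left(22 - 30\right)\right) = 2 \cdot 7 - 77 \left(52 + 10\right) \left(5 + \left(22 - 30\right)\right) = 14 - 77 \cdot 62 \left(5 + \left(22 - 30\right)\right) = 14 - 77 \cdot 62 \left(5 - 8\right) = 14 - 77 \cdot 62 \left(-3\right) = 14 - -14322 = 14 + 14322 = 14336$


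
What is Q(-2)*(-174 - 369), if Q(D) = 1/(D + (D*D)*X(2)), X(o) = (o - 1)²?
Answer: -543/2 ≈ -271.50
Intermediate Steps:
X(o) = (-1 + o)²
Q(D) = 1/(D + D²) (Q(D) = 1/(D + (D*D)*(-1 + 2)²) = 1/(D + D²*1²) = 1/(D + D²*1) = 1/(D + D²))
Q(-2)*(-174 - 369) = (1/((-2)*(1 - 2)))*(-174 - 369) = -½/(-1)*(-543) = -½*(-1)*(-543) = (½)*(-543) = -543/2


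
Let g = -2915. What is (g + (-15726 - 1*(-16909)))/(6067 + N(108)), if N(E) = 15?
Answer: -866/3041 ≈ -0.28477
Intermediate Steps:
(g + (-15726 - 1*(-16909)))/(6067 + N(108)) = (-2915 + (-15726 - 1*(-16909)))/(6067 + 15) = (-2915 + (-15726 + 16909))/6082 = (-2915 + 1183)*(1/6082) = -1732*1/6082 = -866/3041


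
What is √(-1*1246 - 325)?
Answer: I*√1571 ≈ 39.636*I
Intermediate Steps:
√(-1*1246 - 325) = √(-1246 - 325) = √(-1571) = I*√1571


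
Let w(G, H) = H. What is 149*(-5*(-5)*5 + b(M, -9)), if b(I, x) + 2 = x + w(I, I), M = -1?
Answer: 16837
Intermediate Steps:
b(I, x) = -2 + I + x (b(I, x) = -2 + (x + I) = -2 + (I + x) = -2 + I + x)
149*(-5*(-5)*5 + b(M, -9)) = 149*(-5*(-5)*5 + (-2 - 1 - 9)) = 149*(25*5 - 12) = 149*(125 - 12) = 149*113 = 16837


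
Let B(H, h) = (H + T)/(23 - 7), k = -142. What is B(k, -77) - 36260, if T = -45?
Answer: -580347/16 ≈ -36272.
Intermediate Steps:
B(H, h) = -45/16 + H/16 (B(H, h) = (H - 45)/(23 - 7) = (-45 + H)/16 = (-45 + H)*(1/16) = -45/16 + H/16)
B(k, -77) - 36260 = (-45/16 + (1/16)*(-142)) - 36260 = (-45/16 - 71/8) - 36260 = -187/16 - 36260 = -580347/16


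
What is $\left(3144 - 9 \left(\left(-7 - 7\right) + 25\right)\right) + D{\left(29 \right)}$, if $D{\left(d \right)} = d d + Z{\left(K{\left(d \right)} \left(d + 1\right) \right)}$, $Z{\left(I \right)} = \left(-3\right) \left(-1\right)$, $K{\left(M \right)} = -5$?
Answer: $3889$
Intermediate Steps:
$Z{\left(I \right)} = 3$
$D{\left(d \right)} = 3 + d^{2}$ ($D{\left(d \right)} = d d + 3 = d^{2} + 3 = 3 + d^{2}$)
$\left(3144 - 9 \left(\left(-7 - 7\right) + 25\right)\right) + D{\left(29 \right)} = \left(3144 - 9 \left(\left(-7 - 7\right) + 25\right)\right) + \left(3 + 29^{2}\right) = \left(3144 - 9 \left(\left(-7 - 7\right) + 25\right)\right) + \left(3 + 841\right) = \left(3144 - 9 \left(-14 + 25\right)\right) + 844 = \left(3144 - 99\right) + 844 = 3045 + 844 = 3889$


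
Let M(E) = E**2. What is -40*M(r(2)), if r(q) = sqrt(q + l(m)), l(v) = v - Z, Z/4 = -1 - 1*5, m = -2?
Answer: -960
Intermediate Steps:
Z = -24 (Z = 4*(-1 - 1*5) = 4*(-1 - 5) = 4*(-6) = -24)
l(v) = 24 + v (l(v) = v - 1*(-24) = v + 24 = 24 + v)
r(q) = sqrt(22 + q) (r(q) = sqrt(q + (24 - 2)) = sqrt(q + 22) = sqrt(22 + q))
-40*M(r(2)) = -40*(sqrt(22 + 2))**2 = -40*(sqrt(24))**2 = -40*(2*sqrt(6))**2 = -40*24 = -10*96 = -960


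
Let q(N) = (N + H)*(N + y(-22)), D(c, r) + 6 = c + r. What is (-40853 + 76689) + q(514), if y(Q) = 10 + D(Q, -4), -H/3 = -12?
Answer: 306436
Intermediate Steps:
H = 36 (H = -3*(-12) = 36)
D(c, r) = -6 + c + r (D(c, r) = -6 + (c + r) = -6 + c + r)
y(Q) = Q (y(Q) = 10 + (-6 + Q - 4) = 10 + (-10 + Q) = Q)
q(N) = (-22 + N)*(36 + N) (q(N) = (N + 36)*(N - 22) = (36 + N)*(-22 + N) = (-22 + N)*(36 + N))
(-40853 + 76689) + q(514) = (-40853 + 76689) + (-792 + 514² + 14*514) = 35836 + (-792 + 264196 + 7196) = 35836 + 270600 = 306436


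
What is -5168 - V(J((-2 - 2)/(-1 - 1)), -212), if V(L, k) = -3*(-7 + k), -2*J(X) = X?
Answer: -5825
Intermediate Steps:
J(X) = -X/2
V(L, k) = 21 - 3*k
-5168 - V(J((-2 - 2)/(-1 - 1)), -212) = -5168 - (21 - 3*(-212)) = -5168 - (21 + 636) = -5168 - 1*657 = -5168 - 657 = -5825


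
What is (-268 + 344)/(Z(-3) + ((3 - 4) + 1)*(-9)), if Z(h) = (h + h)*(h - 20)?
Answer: 38/69 ≈ 0.55072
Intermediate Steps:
Z(h) = 2*h*(-20 + h) (Z(h) = (2*h)*(-20 + h) = 2*h*(-20 + h))
(-268 + 344)/(Z(-3) + ((3 - 4) + 1)*(-9)) = (-268 + 344)/(2*(-3)*(-20 - 3) + ((3 - 4) + 1)*(-9)) = 76/(2*(-3)*(-23) + (-1 + 1)*(-9)) = 76/(138 + 0*(-9)) = 76/(138 + 0) = 76/138 = 76*(1/138) = 38/69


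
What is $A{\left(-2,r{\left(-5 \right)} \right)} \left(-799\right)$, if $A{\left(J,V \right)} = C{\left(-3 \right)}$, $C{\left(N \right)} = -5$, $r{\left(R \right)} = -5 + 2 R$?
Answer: $3995$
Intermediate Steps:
$A{\left(J,V \right)} = -5$
$A{\left(-2,r{\left(-5 \right)} \right)} \left(-799\right) = \left(-5\right) \left(-799\right) = 3995$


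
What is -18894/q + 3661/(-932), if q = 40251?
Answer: -54989373/12504644 ≈ -4.3975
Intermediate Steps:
-18894/q + 3661/(-932) = -18894/40251 + 3661/(-932) = -18894*1/40251 + 3661*(-1/932) = -6298/13417 - 3661/932 = -54989373/12504644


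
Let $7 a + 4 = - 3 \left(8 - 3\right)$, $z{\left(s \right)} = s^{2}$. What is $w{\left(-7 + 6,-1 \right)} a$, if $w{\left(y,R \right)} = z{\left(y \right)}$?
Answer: $- \frac{19}{7} \approx -2.7143$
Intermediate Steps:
$w{\left(y,R \right)} = y^{2}$
$a = - \frac{19}{7}$ ($a = - \frac{4}{7} + \frac{\left(-3\right) \left(8 - 3\right)}{7} = - \frac{4}{7} + \frac{\left(-3\right) 5}{7} = - \frac{4}{7} + \frac{1}{7} \left(-15\right) = - \frac{4}{7} - \frac{15}{7} = - \frac{19}{7} \approx -2.7143$)
$w{\left(-7 + 6,-1 \right)} a = \left(-7 + 6\right)^{2} \left(- \frac{19}{7}\right) = \left(-1\right)^{2} \left(- \frac{19}{7}\right) = 1 \left(- \frac{19}{7}\right) = - \frac{19}{7}$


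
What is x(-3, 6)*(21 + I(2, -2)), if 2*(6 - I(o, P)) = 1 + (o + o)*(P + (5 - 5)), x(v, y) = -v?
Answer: 183/2 ≈ 91.500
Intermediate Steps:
I(o, P) = 11/2 - P*o (I(o, P) = 6 - (1 + (o + o)*(P + (5 - 5)))/2 = 6 - (1 + (2*o)*(P + 0))/2 = 6 - (1 + (2*o)*P)/2 = 6 - (1 + 2*P*o)/2 = 6 + (-½ - P*o) = 11/2 - P*o)
x(-3, 6)*(21 + I(2, -2)) = (-1*(-3))*(21 + (11/2 - 1*(-2)*2)) = 3*(21 + (11/2 + 4)) = 3*(21 + 19/2) = 3*(61/2) = 183/2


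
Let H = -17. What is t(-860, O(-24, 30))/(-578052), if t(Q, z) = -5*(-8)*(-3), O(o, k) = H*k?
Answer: 10/48171 ≈ 0.00020759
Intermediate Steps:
O(o, k) = -17*k
t(Q, z) = -120 (t(Q, z) = 40*(-3) = -120)
t(-860, O(-24, 30))/(-578052) = -120/(-578052) = -120*(-1/578052) = 10/48171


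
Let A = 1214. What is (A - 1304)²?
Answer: 8100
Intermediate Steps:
(A - 1304)² = (1214 - 1304)² = (-90)² = 8100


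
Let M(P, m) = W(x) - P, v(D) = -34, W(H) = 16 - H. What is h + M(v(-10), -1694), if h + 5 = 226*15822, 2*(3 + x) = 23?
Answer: 7151617/2 ≈ 3.5758e+6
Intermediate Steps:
x = 17/2 (x = -3 + (½)*23 = -3 + 23/2 = 17/2 ≈ 8.5000)
h = 3575767 (h = -5 + 226*15822 = -5 + 3575772 = 3575767)
M(P, m) = 15/2 - P (M(P, m) = (16 - 1*17/2) - P = (16 - 17/2) - P = 15/2 - P)
h + M(v(-10), -1694) = 3575767 + (15/2 - 1*(-34)) = 3575767 + (15/2 + 34) = 3575767 + 83/2 = 7151617/2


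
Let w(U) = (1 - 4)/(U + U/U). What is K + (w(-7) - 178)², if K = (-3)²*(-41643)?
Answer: -1373123/4 ≈ -3.4328e+5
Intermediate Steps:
w(U) = -3/(1 + U) (w(U) = -3/(U + 1) = -3/(1 + U))
K = -374787 (K = 9*(-41643) = -374787)
K + (w(-7) - 178)² = -374787 + (-3/(1 - 7) - 178)² = -374787 + (-3/(-6) - 178)² = -374787 + (-3*(-⅙) - 178)² = -374787 + (½ - 178)² = -374787 + (-355/2)² = -374787 + 126025/4 = -1373123/4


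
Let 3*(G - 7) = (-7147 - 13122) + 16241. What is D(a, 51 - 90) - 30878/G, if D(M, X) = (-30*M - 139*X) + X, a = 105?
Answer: 9036258/4007 ≈ 2255.1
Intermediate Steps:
D(M, X) = -138*X - 30*M (D(M, X) = (-139*X - 30*M) + X = -138*X - 30*M)
G = -4007/3 (G = 7 + ((-7147 - 13122) + 16241)/3 = 7 + (-20269 + 16241)/3 = 7 + (⅓)*(-4028) = 7 - 4028/3 = -4007/3 ≈ -1335.7)
D(a, 51 - 90) - 30878/G = (-138*(51 - 90) - 30*105) - 30878/(-4007/3) = (-138*(-39) - 3150) - 30878*(-3/4007) = (5382 - 3150) + 92634/4007 = 2232 + 92634/4007 = 9036258/4007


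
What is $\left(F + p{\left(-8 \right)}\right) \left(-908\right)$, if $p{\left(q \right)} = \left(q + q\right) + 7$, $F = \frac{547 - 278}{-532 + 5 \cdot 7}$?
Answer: $\frac{4305736}{497} \approx 8663.5$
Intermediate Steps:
$F = - \frac{269}{497}$ ($F = \frac{269}{-532 + 35} = \frac{269}{-497} = 269 \left(- \frac{1}{497}\right) = - \frac{269}{497} \approx -0.54125$)
$p{\left(q \right)} = 7 + 2 q$ ($p{\left(q \right)} = 2 q + 7 = 7 + 2 q$)
$\left(F + p{\left(-8 \right)}\right) \left(-908\right) = \left(- \frac{269}{497} + \left(7 + 2 \left(-8\right)\right)\right) \left(-908\right) = \left(- \frac{269}{497} + \left(7 - 16\right)\right) \left(-908\right) = \left(- \frac{269}{497} - 9\right) \left(-908\right) = \left(- \frac{4742}{497}\right) \left(-908\right) = \frac{4305736}{497}$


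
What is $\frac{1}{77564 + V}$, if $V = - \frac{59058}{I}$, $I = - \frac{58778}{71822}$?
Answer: $\frac{29389}{4400360234} \approx 6.6788 \cdot 10^{-6}$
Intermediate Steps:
$I = - \frac{29389}{35911}$ ($I = \left(-58778\right) \frac{1}{71822} = - \frac{29389}{35911} \approx -0.81838$)
$V = \frac{2120831838}{29389}$ ($V = - \frac{59058}{- \frac{29389}{35911}} = \left(-59058\right) \left(- \frac{35911}{29389}\right) = \frac{2120831838}{29389} \approx 72164.0$)
$\frac{1}{77564 + V} = \frac{1}{77564 + \frac{2120831838}{29389}} = \frac{1}{\frac{4400360234}{29389}} = \frac{29389}{4400360234}$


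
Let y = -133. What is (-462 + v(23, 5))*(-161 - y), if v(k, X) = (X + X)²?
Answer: 10136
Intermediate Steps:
v(k, X) = 4*X² (v(k, X) = (2*X)² = 4*X²)
(-462 + v(23, 5))*(-161 - y) = (-462 + 4*5²)*(-161 - 1*(-133)) = (-462 + 4*25)*(-161 + 133) = (-462 + 100)*(-28) = -362*(-28) = 10136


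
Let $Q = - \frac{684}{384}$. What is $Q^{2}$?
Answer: $\frac{3249}{1024} \approx 3.1729$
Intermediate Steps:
$Q = - \frac{57}{32}$ ($Q = \left(-684\right) \frac{1}{384} = - \frac{57}{32} \approx -1.7813$)
$Q^{2} = \left(- \frac{57}{32}\right)^{2} = \frac{3249}{1024}$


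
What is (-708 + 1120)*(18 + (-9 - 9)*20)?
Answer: -140904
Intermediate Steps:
(-708 + 1120)*(18 + (-9 - 9)*20) = 412*(18 - 18*20) = 412*(18 - 360) = 412*(-342) = -140904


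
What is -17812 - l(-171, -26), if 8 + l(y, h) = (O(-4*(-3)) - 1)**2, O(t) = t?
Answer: -17925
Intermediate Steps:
l(y, h) = 113 (l(y, h) = -8 + (-4*(-3) - 1)**2 = -8 + (12 - 1)**2 = -8 + 11**2 = -8 + 121 = 113)
-17812 - l(-171, -26) = -17812 - 1*113 = -17812 - 113 = -17925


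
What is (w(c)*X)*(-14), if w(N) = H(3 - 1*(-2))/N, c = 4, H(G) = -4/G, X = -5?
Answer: -14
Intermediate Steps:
w(N) = -4/(5*N) (w(N) = (-4/(3 - 1*(-2)))/N = (-4/(3 + 2))/N = (-4/5)/N = (-4*1/5)/N = -4/(5*N))
(w(c)*X)*(-14) = (-4/5/4*(-5))*(-14) = (-4/5*1/4*(-5))*(-14) = -1/5*(-5)*(-14) = 1*(-14) = -14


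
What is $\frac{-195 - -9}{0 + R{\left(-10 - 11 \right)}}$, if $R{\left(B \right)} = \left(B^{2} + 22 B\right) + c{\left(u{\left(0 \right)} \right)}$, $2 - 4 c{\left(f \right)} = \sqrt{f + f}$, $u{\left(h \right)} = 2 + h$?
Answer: $\frac{62}{7} \approx 8.8571$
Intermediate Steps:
$c{\left(f \right)} = \frac{1}{2} - \frac{\sqrt{2} \sqrt{f}}{4}$ ($c{\left(f \right)} = \frac{1}{2} - \frac{\sqrt{f + f}}{4} = \frac{1}{2} - \frac{\sqrt{2 f}}{4} = \frac{1}{2} - \frac{\sqrt{2} \sqrt{f}}{4}$)
$R{\left(B \right)} = B^{2} + 22 B$ ($R{\left(B \right)} = \left(B^{2} + 22 B\right) + \left(\frac{1}{2} - \frac{\sqrt{2} \sqrt{2 + 0}}{4}\right) = \left(B^{2} + 22 B\right) + \left(\frac{1}{2} - \frac{\sqrt{2} \sqrt{2}}{4}\right) = \left(B^{2} + 22 B\right) + \left(\frac{1}{2} - \frac{1}{2}\right) = \left(B^{2} + 22 B\right) + 0 = B^{2} + 22 B$)
$\frac{-195 - -9}{0 + R{\left(-10 - 11 \right)}} = \frac{-195 - -9}{0 + \left(-10 - 11\right) \left(22 - 21\right)} = \frac{-195 + 9}{0 - 21 \left(22 - 21\right)} = - \frac{186}{0 - 21} = - \frac{186}{-21} = \left(-186\right) \left(- \frac{1}{21}\right) = \frac{62}{7}$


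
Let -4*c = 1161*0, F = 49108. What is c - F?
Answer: -49108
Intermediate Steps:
c = 0 (c = -1161*0/4 = -1/4*0 = 0)
c - F = 0 - 1*49108 = 0 - 49108 = -49108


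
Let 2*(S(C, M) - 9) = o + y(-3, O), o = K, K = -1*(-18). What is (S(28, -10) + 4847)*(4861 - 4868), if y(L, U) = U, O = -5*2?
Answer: -34020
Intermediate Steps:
O = -10
K = 18
o = 18
S(C, M) = 13 (S(C, M) = 9 + (18 - 10)/2 = 9 + (½)*8 = 9 + 4 = 13)
(S(28, -10) + 4847)*(4861 - 4868) = (13 + 4847)*(4861 - 4868) = 4860*(-7) = -34020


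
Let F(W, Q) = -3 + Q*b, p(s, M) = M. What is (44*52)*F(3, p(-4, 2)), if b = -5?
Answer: -29744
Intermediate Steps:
F(W, Q) = -3 - 5*Q (F(W, Q) = -3 + Q*(-5) = -3 - 5*Q)
(44*52)*F(3, p(-4, 2)) = (44*52)*(-3 - 5*2) = 2288*(-3 - 10) = 2288*(-13) = -29744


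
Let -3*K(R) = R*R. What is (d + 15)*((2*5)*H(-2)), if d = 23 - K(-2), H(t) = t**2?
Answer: 4720/3 ≈ 1573.3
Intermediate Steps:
K(R) = -R**2/3 (K(R) = -R*R/3 = -R**2/3)
d = 73/3 (d = 23 - (-1)*(-2)**2/3 = 23 - (-1)*4/3 = 23 - 1*(-4/3) = 23 + 4/3 = 73/3 ≈ 24.333)
(d + 15)*((2*5)*H(-2)) = (73/3 + 15)*((2*5)*(-2)**2) = 118*(10*4)/3 = (118/3)*40 = 4720/3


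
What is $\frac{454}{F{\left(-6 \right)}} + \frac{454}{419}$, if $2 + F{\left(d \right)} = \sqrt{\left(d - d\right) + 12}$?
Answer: $\frac{96021}{838} + \frac{227 \sqrt{3}}{2} \approx 311.17$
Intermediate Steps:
$F{\left(d \right)} = -2 + 2 \sqrt{3}$ ($F{\left(d \right)} = -2 + \sqrt{\left(d - d\right) + 12} = -2 + \sqrt{0 + 12} = -2 + \sqrt{12} = -2 + 2 \sqrt{3}$)
$\frac{454}{F{\left(-6 \right)}} + \frac{454}{419} = \frac{454}{-2 + 2 \sqrt{3}} + \frac{454}{419} = \frac{454}{419} + \frac{454}{-2 + 2 \sqrt{3}}$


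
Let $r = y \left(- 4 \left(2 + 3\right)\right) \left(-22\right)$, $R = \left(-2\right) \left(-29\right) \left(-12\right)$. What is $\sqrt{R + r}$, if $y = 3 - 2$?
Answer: $16 i \approx 16.0 i$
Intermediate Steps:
$y = 1$
$R = -696$ ($R = 58 \left(-12\right) = -696$)
$r = 440$ ($r = 1 \left(- 4 \left(2 + 3\right)\right) \left(-22\right) = 1 \left(\left(-4\right) 5\right) \left(-22\right) = 1 \left(-20\right) \left(-22\right) = \left(-20\right) \left(-22\right) = 440$)
$\sqrt{R + r} = \sqrt{-696 + 440} = \sqrt{-256} = 16 i$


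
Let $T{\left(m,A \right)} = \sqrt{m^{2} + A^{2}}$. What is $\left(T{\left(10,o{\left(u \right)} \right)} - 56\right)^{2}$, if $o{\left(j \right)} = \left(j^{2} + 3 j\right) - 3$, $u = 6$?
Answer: $\left(56 - \sqrt{2701}\right)^{2} \approx 16.232$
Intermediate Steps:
$o{\left(j \right)} = -3 + j^{2} + 3 j$
$T{\left(m,A \right)} = \sqrt{A^{2} + m^{2}}$
$\left(T{\left(10,o{\left(u \right)} \right)} - 56\right)^{2} = \left(\sqrt{\left(-3 + 6^{2} + 3 \cdot 6\right)^{2} + 10^{2}} - 56\right)^{2} = \left(\sqrt{\left(-3 + 36 + 18\right)^{2} + 100} - 56\right)^{2} = \left(\sqrt{51^{2} + 100} - 56\right)^{2} = \left(\sqrt{2601 + 100} - 56\right)^{2} = \left(\sqrt{2701} - 56\right)^{2} = \left(-56 + \sqrt{2701}\right)^{2}$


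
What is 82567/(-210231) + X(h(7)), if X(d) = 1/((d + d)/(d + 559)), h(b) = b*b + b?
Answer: 2449889/480528 ≈ 5.0983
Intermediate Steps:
h(b) = b + b² (h(b) = b² + b = b + b²)
X(d) = (559 + d)/(2*d) (X(d) = 1/((2*d)/(559 + d)) = 1/(2*d/(559 + d)) = (559 + d)/(2*d))
82567/(-210231) + X(h(7)) = 82567/(-210231) + (559 + 7*(1 + 7))/(2*((7*(1 + 7)))) = 82567*(-1/210231) + (559 + 7*8)/(2*((7*8))) = -82567/210231 + (½)*(559 + 56)/56 = -82567/210231 + (½)*(1/56)*615 = -82567/210231 + 615/112 = 2449889/480528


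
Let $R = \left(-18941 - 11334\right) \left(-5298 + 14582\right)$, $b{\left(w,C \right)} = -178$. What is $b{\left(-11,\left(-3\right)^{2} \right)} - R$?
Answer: $281072922$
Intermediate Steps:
$R = -281073100$ ($R = \left(-30275\right) 9284 = -281073100$)
$b{\left(-11,\left(-3\right)^{2} \right)} - R = -178 - -281073100 = -178 + 281073100 = 281072922$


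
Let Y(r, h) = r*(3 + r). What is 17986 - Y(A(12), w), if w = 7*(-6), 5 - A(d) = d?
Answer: 17958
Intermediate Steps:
A(d) = 5 - d
w = -42
17986 - Y(A(12), w) = 17986 - (5 - 1*12)*(3 + (5 - 1*12)) = 17986 - (5 - 12)*(3 + (5 - 12)) = 17986 - (-7)*(3 - 7) = 17986 - (-7)*(-4) = 17986 - 1*28 = 17986 - 28 = 17958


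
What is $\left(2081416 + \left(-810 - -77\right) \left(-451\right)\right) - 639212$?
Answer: $1772787$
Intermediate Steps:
$\left(2081416 + \left(-810 - -77\right) \left(-451\right)\right) - 639212 = \left(2081416 + \left(-810 + 77\right) \left(-451\right)\right) - 639212 = \left(2081416 - -330583\right) - 639212 = \left(2081416 + 330583\right) - 639212 = 2411999 - 639212 = 1772787$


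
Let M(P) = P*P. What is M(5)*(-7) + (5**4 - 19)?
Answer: 431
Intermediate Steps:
M(P) = P**2
M(5)*(-7) + (5**4 - 19) = 5**2*(-7) + (5**4 - 19) = 25*(-7) + (625 - 19) = -175 + 606 = 431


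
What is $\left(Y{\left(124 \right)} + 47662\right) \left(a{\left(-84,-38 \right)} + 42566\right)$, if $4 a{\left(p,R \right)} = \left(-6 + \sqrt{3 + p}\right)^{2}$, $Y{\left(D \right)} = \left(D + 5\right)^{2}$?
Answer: $\frac{10945592357}{4} - 1736181 i \approx 2.7364 \cdot 10^{9} - 1.7362 \cdot 10^{6} i$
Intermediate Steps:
$Y{\left(D \right)} = \left(5 + D\right)^{2}$
$a{\left(p,R \right)} = \frac{\left(-6 + \sqrt{3 + p}\right)^{2}}{4}$
$\left(Y{\left(124 \right)} + 47662\right) \left(a{\left(-84,-38 \right)} + 42566\right) = \left(\left(5 + 124\right)^{2} + 47662\right) \left(\frac{\left(-6 + \sqrt{3 - 84}\right)^{2}}{4} + 42566\right) = \left(129^{2} + 47662\right) \left(\frac{\left(-6 + \sqrt{-81}\right)^{2}}{4} + 42566\right) = \left(16641 + 47662\right) \left(\frac{\left(-6 + 9 i\right)^{2}}{4} + 42566\right) = 64303 \left(42566 + \frac{\left(-6 + 9 i\right)^{2}}{4}\right) = 2737121498 + \frac{64303 \left(-6 + 9 i\right)^{2}}{4}$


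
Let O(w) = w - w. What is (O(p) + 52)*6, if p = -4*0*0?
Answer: 312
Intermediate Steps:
p = 0 (p = 0*0 = 0)
O(w) = 0
(O(p) + 52)*6 = (0 + 52)*6 = 52*6 = 312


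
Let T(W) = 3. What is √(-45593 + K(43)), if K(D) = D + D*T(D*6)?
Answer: I*√45421 ≈ 213.12*I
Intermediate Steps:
K(D) = 4*D (K(D) = D + D*3 = D + 3*D = 4*D)
√(-45593 + K(43)) = √(-45593 + 4*43) = √(-45593 + 172) = √(-45421) = I*√45421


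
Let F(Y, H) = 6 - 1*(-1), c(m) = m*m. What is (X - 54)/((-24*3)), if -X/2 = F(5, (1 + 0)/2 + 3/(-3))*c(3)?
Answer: 5/2 ≈ 2.5000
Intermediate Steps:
c(m) = m²
F(Y, H) = 7 (F(Y, H) = 6 + 1 = 7)
X = -126 (X = -14*3² = -14*9 = -2*63 = -126)
(X - 54)/((-24*3)) = (-126 - 54)/((-24*3)) = -180/(-72) = -180*(-1/72) = 5/2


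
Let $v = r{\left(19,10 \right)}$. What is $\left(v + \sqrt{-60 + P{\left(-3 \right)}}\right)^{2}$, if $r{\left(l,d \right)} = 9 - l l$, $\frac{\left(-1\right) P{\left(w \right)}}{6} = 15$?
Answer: $123754 - 3520 i \sqrt{6} \approx 1.2375 \cdot 10^{5} - 8622.2 i$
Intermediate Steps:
$P{\left(w \right)} = -90$ ($P{\left(w \right)} = \left(-6\right) 15 = -90$)
$r{\left(l,d \right)} = 9 - l^{2}$
$v = -352$ ($v = 9 - 19^{2} = 9 - 361 = -352$)
$\left(v + \sqrt{-60 + P{\left(-3 \right)}}\right)^{2} = \left(-352 + \sqrt{-60 - 90}\right)^{2} = \left(-352 + \sqrt{-150}\right)^{2} = \left(-352 + 5 i \sqrt{6}\right)^{2}$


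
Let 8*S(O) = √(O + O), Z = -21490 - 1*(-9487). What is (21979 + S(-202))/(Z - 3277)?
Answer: -21979/15280 - I*√101/61120 ≈ -1.4384 - 0.00016443*I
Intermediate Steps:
Z = -12003 (Z = -21490 + 9487 = -12003)
S(O) = √2*√O/8 (S(O) = √(O + O)/8 = √(2*O)/8 = (√2*√O)/8 = √2*√O/8)
(21979 + S(-202))/(Z - 3277) = (21979 + √2*√(-202)/8)/(-12003 - 3277) = (21979 + √2*(I*√202)/8)/(-15280) = (21979 + I*√101/4)*(-1/15280) = -21979/15280 - I*√101/61120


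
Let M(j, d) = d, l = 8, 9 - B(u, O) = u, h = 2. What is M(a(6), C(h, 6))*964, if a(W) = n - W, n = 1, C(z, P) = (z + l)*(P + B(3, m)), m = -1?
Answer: 115680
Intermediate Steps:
B(u, O) = 9 - u
C(z, P) = (6 + P)*(8 + z) (C(z, P) = (z + 8)*(P + (9 - 1*3)) = (8 + z)*(P + (9 - 3)) = (8 + z)*(P + 6) = (8 + z)*(6 + P) = (6 + P)*(8 + z))
a(W) = 1 - W
M(a(6), C(h, 6))*964 = (48 + 6*2 + 8*6 + 6*2)*964 = (48 + 12 + 48 + 12)*964 = 120*964 = 115680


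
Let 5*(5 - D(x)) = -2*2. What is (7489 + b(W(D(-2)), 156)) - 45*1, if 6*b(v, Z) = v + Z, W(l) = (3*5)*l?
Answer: 14969/2 ≈ 7484.5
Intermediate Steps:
D(x) = 29/5 (D(x) = 5 - (-2)*2/5 = 5 - ⅕*(-4) = 5 + ⅘ = 29/5)
W(l) = 15*l
b(v, Z) = Z/6 + v/6 (b(v, Z) = (v + Z)/6 = (Z + v)/6 = Z/6 + v/6)
(7489 + b(W(D(-2)), 156)) - 45*1 = (7489 + ((⅙)*156 + (15*(29/5))/6)) - 45*1 = (7489 + (26 + (⅙)*87)) - 45 = (7489 + (26 + 29/2)) - 45 = (7489 + 81/2) - 45 = 15059/2 - 45 = 14969/2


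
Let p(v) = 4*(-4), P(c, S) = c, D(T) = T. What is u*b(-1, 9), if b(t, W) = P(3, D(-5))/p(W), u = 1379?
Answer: -4137/16 ≈ -258.56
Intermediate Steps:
p(v) = -16
b(t, W) = -3/16 (b(t, W) = 3/(-16) = 3*(-1/16) = -3/16)
u*b(-1, 9) = 1379*(-3/16) = -4137/16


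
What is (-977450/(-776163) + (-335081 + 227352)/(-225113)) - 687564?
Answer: -120133890934007639/174724381419 ≈ -6.8756e+5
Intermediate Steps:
(-977450/(-776163) + (-335081 + 227352)/(-225113)) - 687564 = (-977450*(-1/776163) - 107729*(-1/225113)) - 687564 = (977450/776163 + 107729/225113) - 687564 = 303651965677/174724381419 - 687564 = -120133890934007639/174724381419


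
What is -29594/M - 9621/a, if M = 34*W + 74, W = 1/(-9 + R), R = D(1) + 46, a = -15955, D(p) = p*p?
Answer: -8957582447/22703965 ≈ -394.54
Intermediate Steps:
D(p) = p²
R = 47 (R = 1² + 46 = 1 + 46 = 47)
W = 1/38 (W = 1/(-9 + 47) = 1/38 ≈ 0.026316)
M = 1423/19 (M = 34*(1/38) + 74 = 17/19 + 74 = 1423/19 ≈ 74.895)
-29594/M - 9621/a = -29594/1423/19 - 9621/(-15955) = -29594*19/1423 - 9621*(-1/15955) = -562286/1423 + 9621/15955 = -8957582447/22703965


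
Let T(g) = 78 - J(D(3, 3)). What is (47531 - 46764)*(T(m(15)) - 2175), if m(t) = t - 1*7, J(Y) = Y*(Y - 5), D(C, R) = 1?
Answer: -1605331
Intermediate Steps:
J(Y) = Y*(-5 + Y)
m(t) = -7 + t (m(t) = t - 7 = -7 + t)
T(g) = 82 (T(g) = 78 - (-5 + 1) = 78 - (-4) = 78 - 1*(-4) = 78 + 4 = 82)
(47531 - 46764)*(T(m(15)) - 2175) = (47531 - 46764)*(82 - 2175) = 767*(-2093) = -1605331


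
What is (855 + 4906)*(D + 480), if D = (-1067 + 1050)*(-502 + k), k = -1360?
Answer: 185123974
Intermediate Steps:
D = 31654 (D = (-1067 + 1050)*(-502 - 1360) = -17*(-1862) = 31654)
(855 + 4906)*(D + 480) = (855 + 4906)*(31654 + 480) = 5761*32134 = 185123974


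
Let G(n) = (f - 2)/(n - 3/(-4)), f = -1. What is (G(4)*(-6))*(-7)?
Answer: -504/19 ≈ -26.526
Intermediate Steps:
G(n) = -3/(3/4 + n) (G(n) = (-1 - 2)/(n - 3/(-4)) = -3/(n - 3*(-1/4)) = -3/(n + 3/4) = -3/(3/4 + n))
(G(4)*(-6))*(-7) = (-12/(3 + 4*4)*(-6))*(-7) = (-12/(3 + 16)*(-6))*(-7) = (-12/19*(-6))*(-7) = (-12*1/19*(-6))*(-7) = -12/19*(-6)*(-7) = (72/19)*(-7) = -504/19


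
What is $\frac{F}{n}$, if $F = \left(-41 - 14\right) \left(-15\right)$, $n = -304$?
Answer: $- \frac{825}{304} \approx -2.7138$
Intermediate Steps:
$F = 825$ ($F = \left(-55\right) \left(-15\right) = 825$)
$\frac{F}{n} = \frac{825}{-304} = 825 \left(- \frac{1}{304}\right) = - \frac{825}{304}$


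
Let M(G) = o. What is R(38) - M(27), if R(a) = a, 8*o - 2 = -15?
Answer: 317/8 ≈ 39.625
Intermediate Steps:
o = -13/8 (o = ¼ + (⅛)*(-15) = ¼ - 15/8 = -13/8 ≈ -1.6250)
M(G) = -13/8
R(38) - M(27) = 38 - 1*(-13/8) = 38 + 13/8 = 317/8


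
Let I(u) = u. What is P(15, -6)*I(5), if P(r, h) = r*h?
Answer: -450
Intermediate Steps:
P(r, h) = h*r
P(15, -6)*I(5) = -6*15*5 = -90*5 = -450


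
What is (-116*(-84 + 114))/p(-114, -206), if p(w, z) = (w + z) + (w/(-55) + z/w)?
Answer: 10909800/991037 ≈ 11.008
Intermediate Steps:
p(w, z) = z + 54*w/55 + z/w (p(w, z) = (w + z) + (w*(-1/55) + z/w) = (w + z) + (-w/55 + z/w) = z + 54*w/55 + z/w)
(-116*(-84 + 114))/p(-114, -206) = (-116*(-84 + 114))/(-206 + (54/55)*(-114) - 206/(-114)) = (-116*30)/(-206 - 6156/55 - 206*(-1/114)) = -3480/(-206 - 6156/55 + 103/57) = -3480/(-991037/3135) = -3480*(-3135/991037) = 10909800/991037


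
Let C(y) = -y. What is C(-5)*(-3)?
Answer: -15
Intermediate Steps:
C(-5)*(-3) = -1*(-5)*(-3) = 5*(-3) = -15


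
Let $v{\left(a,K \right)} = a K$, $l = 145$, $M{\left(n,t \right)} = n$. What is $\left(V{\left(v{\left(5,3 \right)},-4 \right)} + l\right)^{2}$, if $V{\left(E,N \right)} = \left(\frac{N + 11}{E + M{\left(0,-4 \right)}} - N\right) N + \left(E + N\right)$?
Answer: $\frac{4293184}{225} \approx 19081.0$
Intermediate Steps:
$v{\left(a,K \right)} = K a$
$V{\left(E,N \right)} = E + N + N \left(- N + \frac{11 + N}{E}\right)$ ($V{\left(E,N \right)} = \left(\frac{N + 11}{E + 0} - N\right) N + \left(E + N\right) = \left(\frac{11 + N}{E} - N\right) N + \left(E + N\right) = \left(- N + \frac{11 + N}{E}\right) N + \left(E + N\right) = N \left(- N + \frac{11 + N}{E}\right) + \left(E + N\right) = E + N + N \left(- N + \frac{11 + N}{E}\right)$)
$\left(V{\left(v{\left(5,3 \right)},-4 \right)} + l\right)^{2} = \left(\left(3 \cdot 5 - 4 - \left(-4\right)^{2} + \frac{\left(-4\right)^{2}}{3 \cdot 5} + 11 \left(-4\right) \frac{1}{3 \cdot 5}\right) + 145\right)^{2} = \left(\left(15 - 4 - 16 + \frac{1}{15} \cdot 16 + 11 \left(-4\right) \frac{1}{15}\right) + 145\right)^{2} = \left(\left(15 - 4 - 16 + \frac{16}{15} - \frac{44}{15}\right) + 145\right)^{2} = \left(- \frac{103}{15} + 145\right)^{2} = \left(\frac{2072}{15}\right)^{2} = \frac{4293184}{225}$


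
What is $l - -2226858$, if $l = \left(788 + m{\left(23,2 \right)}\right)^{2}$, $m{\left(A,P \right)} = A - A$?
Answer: $2847802$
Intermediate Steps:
$m{\left(A,P \right)} = 0$
$l = 620944$ ($l = \left(788 + 0\right)^{2} = 788^{2} = 620944$)
$l - -2226858 = 620944 - -2226858 = 620944 + 2226858 = 2847802$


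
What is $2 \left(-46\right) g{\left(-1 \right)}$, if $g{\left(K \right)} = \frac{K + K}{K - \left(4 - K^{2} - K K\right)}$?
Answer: $- \frac{184}{3} \approx -61.333$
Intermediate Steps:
$g{\left(K \right)} = \frac{2 K}{-4 + K + 2 K^{2}}$ ($g{\left(K \right)} = \frac{2 K}{K + \left(\left(K^{2} + K^{2}\right) - 4\right)} = \frac{2 K}{K + \left(2 K^{2} - 4\right)} = \frac{2 K}{K + \left(-4 + 2 K^{2}\right)} = \frac{2 K}{-4 + K + 2 K^{2}}$)
$2 \left(-46\right) g{\left(-1 \right)} = 2 \left(-46\right) 2 \left(-1\right) \frac{1}{-4 - 1 + 2 \left(-1\right)^{2}} = - 92 \cdot 2 \left(-1\right) \frac{1}{-4 - 1 + 2 \cdot 1} = - 92 \cdot 2 \left(-1\right) \frac{1}{-4 - 1 + 2} = - 92 \cdot 2 \left(-1\right) \frac{1}{-3} = - 92 \cdot 2 \left(-1\right) \left(- \frac{1}{3}\right) = \left(-92\right) \frac{2}{3} = - \frac{184}{3}$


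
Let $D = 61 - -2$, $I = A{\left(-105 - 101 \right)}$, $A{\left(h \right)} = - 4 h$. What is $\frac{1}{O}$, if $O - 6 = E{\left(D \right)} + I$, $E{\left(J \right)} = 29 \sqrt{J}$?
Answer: $\frac{830}{635917} - \frac{87 \sqrt{7}}{635917} \approx 0.00094324$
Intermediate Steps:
$I = 824$ ($I = - 4 \left(-105 - 101\right) = \left(-4\right) \left(-206\right) = 824$)
$D = 63$ ($D = 61 + 2 = 63$)
$O = 830 + 87 \sqrt{7}$ ($O = 6 + \left(29 \sqrt{63} + 824\right) = 6 + \left(29 \cdot 3 \sqrt{7} + 824\right) = 6 + \left(87 \sqrt{7} + 824\right) = 6 + \left(824 + 87 \sqrt{7}\right) = 830 + 87 \sqrt{7} \approx 1060.2$)
$\frac{1}{O} = \frac{1}{830 + 87 \sqrt{7}}$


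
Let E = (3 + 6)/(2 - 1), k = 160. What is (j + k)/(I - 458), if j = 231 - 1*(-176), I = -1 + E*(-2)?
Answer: -63/53 ≈ -1.1887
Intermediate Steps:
E = 9 (E = 9/1 = 9*1 = 9)
I = -19 (I = -1 + 9*(-2) = -1 - 18 = -19)
j = 407 (j = 231 + 176 = 407)
(j + k)/(I - 458) = (407 + 160)/(-19 - 458) = 567/(-477) = 567*(-1/477) = -63/53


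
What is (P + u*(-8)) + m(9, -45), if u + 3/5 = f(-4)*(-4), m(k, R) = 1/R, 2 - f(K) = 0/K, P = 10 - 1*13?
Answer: 592/9 ≈ 65.778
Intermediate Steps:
P = -3 (P = 10 - 13 = -3)
f(K) = 2 (f(K) = 2 - 0/K = 2 - 1*0 = 2 + 0 = 2)
u = -43/5 (u = -⅗ + 2*(-4) = -⅗ - 8 = -43/5 ≈ -8.6000)
(P + u*(-8)) + m(9, -45) = (-3 - 43/5*(-8)) + 1/(-45) = (-3 + 344/5) - 1/45 = 329/5 - 1/45 = 592/9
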